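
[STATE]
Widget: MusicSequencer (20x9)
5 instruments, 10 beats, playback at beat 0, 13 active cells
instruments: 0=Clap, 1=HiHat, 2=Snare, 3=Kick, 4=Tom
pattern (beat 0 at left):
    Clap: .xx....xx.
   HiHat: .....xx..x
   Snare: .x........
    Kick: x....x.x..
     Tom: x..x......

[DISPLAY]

      ▼123456789    
  Clap·██····██·    
 HiHat·····██··█    
 Snare·█········    
  Kick█····█·█··    
   Tom█··█······    
                    
                    
                    


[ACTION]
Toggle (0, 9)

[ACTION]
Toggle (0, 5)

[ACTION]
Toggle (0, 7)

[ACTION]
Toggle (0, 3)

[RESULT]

      ▼123456789    
  Clap·███·█··██    
 HiHat·····██··█    
 Snare·█········    
  Kick█····█·█··    
   Tom█··█······    
                    
                    
                    


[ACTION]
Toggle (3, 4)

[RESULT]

      ▼123456789    
  Clap·███·█··██    
 HiHat·····██··█    
 Snare·█········    
  Kick█···██·█··    
   Tom█··█······    
                    
                    
                    


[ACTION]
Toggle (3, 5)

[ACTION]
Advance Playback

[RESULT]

      0▼23456789    
  Clap·███·█··██    
 HiHat·····██··█    
 Snare·█········    
  Kick█···█··█··    
   Tom█··█······    
                    
                    
                    


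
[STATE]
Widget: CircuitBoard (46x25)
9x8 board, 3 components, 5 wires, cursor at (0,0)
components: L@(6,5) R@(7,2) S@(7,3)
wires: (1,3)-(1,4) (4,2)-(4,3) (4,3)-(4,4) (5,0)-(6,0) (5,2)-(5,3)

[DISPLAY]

   0 1 2 3 4 5 6 7 8                          
0  [.]                                        
                                              
1               · ─ ·                         
                                              
2                                             
                                              
3                                             
                                              
4           · ─ · ─ ·                         
                                              
5   ·       · ─ ·                             
    │                                         
6   ·                   L                     
                                              
7           R   S                             
Cursor: (0,0)                                 
                                              
                                              
                                              
                                              
                                              
                                              
                                              
                                              


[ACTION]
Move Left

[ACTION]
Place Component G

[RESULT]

   0 1 2 3 4 5 6 7 8                          
0  [G]                                        
                                              
1               · ─ ·                         
                                              
2                                             
                                              
3                                             
                                              
4           · ─ · ─ ·                         
                                              
5   ·       · ─ ·                             
    │                                         
6   ·                   L                     
                                              
7           R   S                             
Cursor: (0,0)                                 
                                              
                                              
                                              
                                              
                                              
                                              
                                              
                                              


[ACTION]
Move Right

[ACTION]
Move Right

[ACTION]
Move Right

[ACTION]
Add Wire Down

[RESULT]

   0 1 2 3 4 5 6 7 8                          
0   G          [.]                            
                │                             
1               · ─ ·                         
                                              
2                                             
                                              
3                                             
                                              
4           · ─ · ─ ·                         
                                              
5   ·       · ─ ·                             
    │                                         
6   ·                   L                     
                                              
7           R   S                             
Cursor: (0,3)                                 
                                              
                                              
                                              
                                              
                                              
                                              
                                              
                                              


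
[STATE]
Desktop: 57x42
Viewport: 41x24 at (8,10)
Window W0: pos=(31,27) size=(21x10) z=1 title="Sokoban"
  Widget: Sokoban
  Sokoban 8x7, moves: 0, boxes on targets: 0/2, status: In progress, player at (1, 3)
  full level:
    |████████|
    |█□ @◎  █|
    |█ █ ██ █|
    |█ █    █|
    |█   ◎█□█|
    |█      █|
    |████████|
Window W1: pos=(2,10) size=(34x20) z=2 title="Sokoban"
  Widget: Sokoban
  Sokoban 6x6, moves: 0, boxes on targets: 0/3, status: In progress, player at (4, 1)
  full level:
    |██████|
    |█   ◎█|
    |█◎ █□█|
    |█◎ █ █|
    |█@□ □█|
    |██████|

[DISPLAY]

━━━━━━━━━━━━━━━━━━━━━━━━━━━┓             
ban                        ┃             
───────────────────────────┨             
█                          ┃             
█                          ┃             
█                          ┃             
█                          ┃             
█                          ┃             
█                          ┃             
: 0  0/3                   ┃             
                           ┃             
                           ┃             
                           ┃             
                           ┃             
                           ┃             
                           ┃             
                           ┃             
                           ┃━━━━━━━━━━━━━
                           ┃oban         
━━━━━━━━━━━━━━━━━━━━━━━━━━━┛─────────────
                       ┃████████         
                       ┃█□ @◎  █         
                       ┃█ █ ██ █         
                       ┃█ █    █         


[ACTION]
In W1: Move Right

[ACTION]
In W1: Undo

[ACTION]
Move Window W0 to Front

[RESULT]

━━━━━━━━━━━━━━━━━━━━━━━━━━━┓             
ban                        ┃             
───────────────────────────┨             
█                          ┃             
█                          ┃             
█                          ┃             
█                          ┃             
█                          ┃             
█                          ┃             
: 0  0/3                   ┃             
                           ┃             
                           ┃             
                           ┃             
                           ┃             
                           ┃             
                           ┃             
                           ┃             
                       ┏━━━━━━━━━━━━━━━━━
                       ┃ Sokoban         
━━━━━━━━━━━━━━━━━━━━━━━┠─────────────────
                       ┃████████         
                       ┃█□ @◎  █         
                       ┃█ █ ██ █         
                       ┃█ █    █         


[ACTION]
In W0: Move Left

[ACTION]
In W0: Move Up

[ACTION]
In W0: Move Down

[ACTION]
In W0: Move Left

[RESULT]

━━━━━━━━━━━━━━━━━━━━━━━━━━━┓             
ban                        ┃             
───────────────────────────┨             
█                          ┃             
█                          ┃             
█                          ┃             
█                          ┃             
█                          ┃             
█                          ┃             
: 0  0/3                   ┃             
                           ┃             
                           ┃             
                           ┃             
                           ┃             
                           ┃             
                           ┃             
                           ┃             
                       ┏━━━━━━━━━━━━━━━━━
                       ┃ Sokoban         
━━━━━━━━━━━━━━━━━━━━━━━┠─────────────────
                       ┃████████         
                       ┃█□@ ◎  █         
                       ┃█ █ ██ █         
                       ┃█ █    █         


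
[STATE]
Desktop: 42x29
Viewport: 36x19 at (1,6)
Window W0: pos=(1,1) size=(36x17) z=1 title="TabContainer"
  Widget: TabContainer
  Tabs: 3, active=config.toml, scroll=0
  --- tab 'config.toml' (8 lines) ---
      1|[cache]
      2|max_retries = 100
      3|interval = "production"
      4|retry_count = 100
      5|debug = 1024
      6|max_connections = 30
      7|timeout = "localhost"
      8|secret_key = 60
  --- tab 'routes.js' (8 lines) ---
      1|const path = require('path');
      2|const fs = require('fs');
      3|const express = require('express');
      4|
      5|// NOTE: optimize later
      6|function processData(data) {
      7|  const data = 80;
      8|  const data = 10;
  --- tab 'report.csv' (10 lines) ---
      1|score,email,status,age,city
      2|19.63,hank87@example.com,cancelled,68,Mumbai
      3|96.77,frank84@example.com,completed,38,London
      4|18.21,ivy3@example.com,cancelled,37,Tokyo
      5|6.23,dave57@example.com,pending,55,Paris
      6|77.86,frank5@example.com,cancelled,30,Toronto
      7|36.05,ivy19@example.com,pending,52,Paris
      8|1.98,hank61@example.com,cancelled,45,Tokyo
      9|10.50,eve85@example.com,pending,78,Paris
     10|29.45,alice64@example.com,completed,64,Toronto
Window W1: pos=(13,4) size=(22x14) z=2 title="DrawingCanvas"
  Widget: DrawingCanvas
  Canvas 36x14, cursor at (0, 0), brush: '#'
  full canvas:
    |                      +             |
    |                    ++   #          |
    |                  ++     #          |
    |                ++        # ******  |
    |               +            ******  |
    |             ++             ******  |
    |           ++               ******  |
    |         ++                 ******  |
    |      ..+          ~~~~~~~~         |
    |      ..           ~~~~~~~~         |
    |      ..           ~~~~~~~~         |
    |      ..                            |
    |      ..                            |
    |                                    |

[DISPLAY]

┃[cache]    ┠────────────────────┨ ┃
┃max_retries┃+                   ┃ ┃
┃interval = ┃                    ┃ ┃
┃retry_count┃                  ++┃ ┃
┃debug = 102┃                ++  ┃ ┃
┃max_connect┃               +    ┃ ┃
┃timeout = "┃             ++     ┃ ┃
┃secret_key ┃           ++       ┃ ┃
┃           ┃         ++         ┃ ┃
┃           ┃      ..+          ~┃ ┃
┃           ┃      ..           ~┃ ┃
┗━━━━━━━━━━━┗━━━━━━━━━━━━━━━━━━━━┛━┛
                                    
                                    
                                    
                                    
                                    
                                    
                                    


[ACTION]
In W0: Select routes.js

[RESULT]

┃const path ┠────────────────────┨ ┃
┃const fs = ┃+                   ┃ ┃
┃const expre┃                    ┃)┃
┃           ┃                  ++┃ ┃
┃// NOTE: op┃                ++  ┃ ┃
┃function pr┃               +    ┃ ┃
┃  const dat┃             ++     ┃ ┃
┃  const dat┃           ++       ┃ ┃
┃           ┃         ++         ┃ ┃
┃           ┃      ..+          ~┃ ┃
┃           ┃      ..           ~┃ ┃
┗━━━━━━━━━━━┗━━━━━━━━━━━━━━━━━━━━┛━┛
                                    
                                    
                                    
                                    
                                    
                                    
                                    


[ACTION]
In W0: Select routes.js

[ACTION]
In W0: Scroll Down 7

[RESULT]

┃  const dat┠────────────────────┨ ┃
┃           ┃+                   ┃ ┃
┃           ┃                    ┃ ┃
┃           ┃                  ++┃ ┃
┃           ┃                ++  ┃ ┃
┃           ┃               +    ┃ ┃
┃           ┃             ++     ┃ ┃
┃           ┃           ++       ┃ ┃
┃           ┃         ++         ┃ ┃
┃           ┃      ..+          ~┃ ┃
┃           ┃      ..           ~┃ ┃
┗━━━━━━━━━━━┗━━━━━━━━━━━━━━━━━━━━┛━┛
                                    
                                    
                                    
                                    
                                    
                                    
                                    


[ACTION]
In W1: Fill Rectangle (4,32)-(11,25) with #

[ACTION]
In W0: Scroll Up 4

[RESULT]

┃           ┠────────────────────┨ ┃
┃// NOTE: op┃+                   ┃ ┃
┃function pr┃                    ┃ ┃
┃  const dat┃                  ++┃ ┃
┃  const dat┃                ++  ┃ ┃
┃           ┃               +    ┃ ┃
┃           ┃             ++     ┃ ┃
┃           ┃           ++       ┃ ┃
┃           ┃         ++         ┃ ┃
┃           ┃      ..+          ~┃ ┃
┃           ┃      ..           ~┃ ┃
┗━━━━━━━━━━━┗━━━━━━━━━━━━━━━━━━━━┛━┛
                                    
                                    
                                    
                                    
                                    
                                    
                                    


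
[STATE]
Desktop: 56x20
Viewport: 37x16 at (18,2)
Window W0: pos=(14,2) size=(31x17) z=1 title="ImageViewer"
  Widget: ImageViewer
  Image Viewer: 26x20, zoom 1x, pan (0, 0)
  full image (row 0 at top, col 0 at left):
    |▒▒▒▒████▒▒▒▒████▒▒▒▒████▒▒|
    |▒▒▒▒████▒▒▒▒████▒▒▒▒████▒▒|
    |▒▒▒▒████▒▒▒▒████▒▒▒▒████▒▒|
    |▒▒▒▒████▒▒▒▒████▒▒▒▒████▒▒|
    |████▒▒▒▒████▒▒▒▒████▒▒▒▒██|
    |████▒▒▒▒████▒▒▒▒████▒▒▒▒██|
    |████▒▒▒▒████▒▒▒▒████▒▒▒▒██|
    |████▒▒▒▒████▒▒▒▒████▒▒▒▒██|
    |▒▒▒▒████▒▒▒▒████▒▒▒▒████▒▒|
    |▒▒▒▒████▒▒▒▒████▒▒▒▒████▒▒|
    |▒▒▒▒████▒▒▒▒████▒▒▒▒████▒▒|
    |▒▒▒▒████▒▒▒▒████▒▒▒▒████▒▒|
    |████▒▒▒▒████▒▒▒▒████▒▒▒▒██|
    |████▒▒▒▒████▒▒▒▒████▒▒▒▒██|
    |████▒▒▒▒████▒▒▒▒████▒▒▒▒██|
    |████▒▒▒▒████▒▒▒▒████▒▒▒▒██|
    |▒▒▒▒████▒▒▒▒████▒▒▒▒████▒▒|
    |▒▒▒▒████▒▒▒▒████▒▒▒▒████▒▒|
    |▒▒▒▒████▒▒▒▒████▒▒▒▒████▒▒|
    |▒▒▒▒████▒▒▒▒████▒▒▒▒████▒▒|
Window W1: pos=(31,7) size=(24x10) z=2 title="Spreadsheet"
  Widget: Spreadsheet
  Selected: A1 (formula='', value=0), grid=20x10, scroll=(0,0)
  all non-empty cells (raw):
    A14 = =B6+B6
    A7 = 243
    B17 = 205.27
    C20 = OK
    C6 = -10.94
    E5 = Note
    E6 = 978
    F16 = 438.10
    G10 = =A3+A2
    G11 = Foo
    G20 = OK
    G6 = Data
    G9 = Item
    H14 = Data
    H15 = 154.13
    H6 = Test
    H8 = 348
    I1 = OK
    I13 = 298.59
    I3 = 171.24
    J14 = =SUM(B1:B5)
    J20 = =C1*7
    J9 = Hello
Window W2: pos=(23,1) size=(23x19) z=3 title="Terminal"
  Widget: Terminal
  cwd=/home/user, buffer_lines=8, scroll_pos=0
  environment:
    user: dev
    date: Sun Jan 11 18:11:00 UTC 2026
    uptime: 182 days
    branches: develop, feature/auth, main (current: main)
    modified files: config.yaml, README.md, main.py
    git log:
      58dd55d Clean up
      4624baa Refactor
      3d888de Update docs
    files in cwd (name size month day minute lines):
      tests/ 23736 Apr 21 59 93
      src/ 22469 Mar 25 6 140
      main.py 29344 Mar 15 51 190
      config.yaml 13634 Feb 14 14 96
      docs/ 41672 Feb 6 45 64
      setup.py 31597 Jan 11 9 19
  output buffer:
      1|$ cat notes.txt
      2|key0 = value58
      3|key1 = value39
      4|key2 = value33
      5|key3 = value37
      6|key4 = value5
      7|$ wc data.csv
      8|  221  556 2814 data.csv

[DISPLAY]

━━━━━┃ Terminal            ┃         
ageVi┠─────────────────────┨         
─────┃$ cat notes.txt      ┃         
▒████┃key0 = value58       ┃         
▒████┃key1 = value39       ┃         
▒████┃key2 = value33       ┃━━━━━━━━┓
▒████┃key3 = value37       ┃        ┃
█▒▒▒▒┃key4 = value5        ┃────────┨
█▒▒▒▒┃$ wc data.csv        ┃        ┃
█▒▒▒▒┃  221  556 2814 data.┃ B      ┃
█▒▒▒▒┃$ █                  ┃--------┃
▒████┃                     ┃     0  ┃
▒████┃                     ┃     0  ┃
▒████┃                     ┃     0  ┃
▒████┃                     ┃━━━━━━━━┛
█▒▒▒▒┃                     ┃         


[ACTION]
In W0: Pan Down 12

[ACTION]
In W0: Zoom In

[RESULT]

━━━━━┃ Terminal            ┃         
ageVi┠─────────────────────┨         
─────┃$ cat notes.txt      ┃         
█████┃key0 = value58       ┃         
█████┃key1 = value39       ┃         
█████┃key2 = value33       ┃━━━━━━━━┓
█████┃key3 = value37       ┃        ┃
▒▒▒▒▒┃key4 = value5        ┃────────┨
▒▒▒▒▒┃$ wc data.csv        ┃        ┃
▒▒▒▒▒┃  221  556 2814 data.┃ B      ┃
▒▒▒▒▒┃$ █                  ┃--------┃
▒▒▒▒▒┃                     ┃     0  ┃
▒▒▒▒▒┃                     ┃     0  ┃
▒▒▒▒▒┃                     ┃     0  ┃
▒▒▒▒▒┃                     ┃━━━━━━━━┛
█████┃                     ┃         


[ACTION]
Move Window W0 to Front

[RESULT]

━━━━━━━━━━━━━━━━━━━━━━━━━━┓┃         
ageViewer                 ┃┨         
──────────────────────────┨┃         
█████▒▒▒▒▒▒▒▒████████▒▒▒▒▒┃┃         
█████▒▒▒▒▒▒▒▒████████▒▒▒▒▒┃┃         
█████▒▒▒▒▒▒▒▒████████▒▒▒▒▒┃┃━━━━━━━━┓
█████▒▒▒▒▒▒▒▒████████▒▒▒▒▒┃┃        ┃
▒▒▒▒▒████████▒▒▒▒▒▒▒▒█████┃┃────────┨
▒▒▒▒▒████████▒▒▒▒▒▒▒▒█████┃┃        ┃
▒▒▒▒▒████████▒▒▒▒▒▒▒▒█████┃┃ B      ┃
▒▒▒▒▒████████▒▒▒▒▒▒▒▒█████┃┃--------┃
▒▒▒▒▒████████▒▒▒▒▒▒▒▒█████┃┃     0  ┃
▒▒▒▒▒████████▒▒▒▒▒▒▒▒█████┃┃     0  ┃
▒▒▒▒▒████████▒▒▒▒▒▒▒▒█████┃┃     0  ┃
▒▒▒▒▒████████▒▒▒▒▒▒▒▒█████┃┃━━━━━━━━┛
█████▒▒▒▒▒▒▒▒████████▒▒▒▒▒┃┃         


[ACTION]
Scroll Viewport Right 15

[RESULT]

━━━━━━━━━━━━━━━━━━━━━━━━━┓┃          
geViewer                 ┃┨          
─────────────────────────┨┃          
████▒▒▒▒▒▒▒▒████████▒▒▒▒▒┃┃          
████▒▒▒▒▒▒▒▒████████▒▒▒▒▒┃┃          
████▒▒▒▒▒▒▒▒████████▒▒▒▒▒┃┃━━━━━━━━┓ 
████▒▒▒▒▒▒▒▒████████▒▒▒▒▒┃┃        ┃ 
▒▒▒▒████████▒▒▒▒▒▒▒▒█████┃┃────────┨ 
▒▒▒▒████████▒▒▒▒▒▒▒▒█████┃┃        ┃ 
▒▒▒▒████████▒▒▒▒▒▒▒▒█████┃┃ B      ┃ 
▒▒▒▒████████▒▒▒▒▒▒▒▒█████┃┃--------┃ 
▒▒▒▒████████▒▒▒▒▒▒▒▒█████┃┃     0  ┃ 
▒▒▒▒████████▒▒▒▒▒▒▒▒█████┃┃     0  ┃ 
▒▒▒▒████████▒▒▒▒▒▒▒▒█████┃┃     0  ┃ 
▒▒▒▒████████▒▒▒▒▒▒▒▒█████┃┃━━━━━━━━┛ 
████▒▒▒▒▒▒▒▒████████▒▒▒▒▒┃┃          


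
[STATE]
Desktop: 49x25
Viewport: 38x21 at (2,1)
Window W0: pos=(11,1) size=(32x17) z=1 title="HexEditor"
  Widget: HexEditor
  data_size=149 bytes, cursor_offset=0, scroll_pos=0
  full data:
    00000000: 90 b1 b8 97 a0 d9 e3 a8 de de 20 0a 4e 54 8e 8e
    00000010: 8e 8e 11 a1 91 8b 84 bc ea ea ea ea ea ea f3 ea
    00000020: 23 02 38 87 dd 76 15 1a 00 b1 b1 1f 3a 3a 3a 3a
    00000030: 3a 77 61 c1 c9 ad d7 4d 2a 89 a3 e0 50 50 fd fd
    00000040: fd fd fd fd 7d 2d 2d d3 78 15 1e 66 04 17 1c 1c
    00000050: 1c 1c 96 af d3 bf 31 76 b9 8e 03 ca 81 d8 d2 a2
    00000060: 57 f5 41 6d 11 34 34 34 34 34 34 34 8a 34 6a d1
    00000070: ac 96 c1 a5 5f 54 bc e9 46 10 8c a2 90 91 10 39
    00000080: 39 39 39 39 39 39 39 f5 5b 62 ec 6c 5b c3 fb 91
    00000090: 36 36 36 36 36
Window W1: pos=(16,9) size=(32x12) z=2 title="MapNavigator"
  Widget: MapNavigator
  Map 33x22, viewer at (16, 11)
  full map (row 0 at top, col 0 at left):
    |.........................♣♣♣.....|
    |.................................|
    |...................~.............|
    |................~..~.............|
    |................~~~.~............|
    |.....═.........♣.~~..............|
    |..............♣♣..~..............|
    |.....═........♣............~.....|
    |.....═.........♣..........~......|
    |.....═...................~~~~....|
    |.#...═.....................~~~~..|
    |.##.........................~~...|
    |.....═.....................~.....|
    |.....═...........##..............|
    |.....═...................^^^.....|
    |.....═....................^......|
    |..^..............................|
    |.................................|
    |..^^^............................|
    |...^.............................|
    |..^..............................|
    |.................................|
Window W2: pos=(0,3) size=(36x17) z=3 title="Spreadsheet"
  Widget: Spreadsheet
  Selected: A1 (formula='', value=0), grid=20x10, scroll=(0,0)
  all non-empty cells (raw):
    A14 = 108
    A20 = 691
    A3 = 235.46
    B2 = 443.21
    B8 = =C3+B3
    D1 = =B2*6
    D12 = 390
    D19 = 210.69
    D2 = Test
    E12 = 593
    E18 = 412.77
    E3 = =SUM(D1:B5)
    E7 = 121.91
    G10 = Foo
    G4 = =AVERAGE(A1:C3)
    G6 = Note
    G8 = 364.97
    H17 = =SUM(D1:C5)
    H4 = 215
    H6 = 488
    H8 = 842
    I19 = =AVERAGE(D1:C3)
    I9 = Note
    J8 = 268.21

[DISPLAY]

         ┏━━━━━━━━━━━━━━━━━━━━━━━━━━━━
         ┃ HexEditor                  
━━━━━━━━━━━━━━━━━━━━━━━━━━━━━━━━━┓────
Spreadsheet                      ┃ d9 
─────────────────────────────────┨ 8b 
1:                               ┃ 76 
      A       B       C       D  ┃ ad 
---------------------------------┃ 2d 
 1      [0]       0       0 2659.┃━━━━
 2        0  443.21       0Test  ┃    
 3   235.46       0       0      ┃────
 4        0       0       0      ┃....
 5        0       0       0      ┃....
 6        0       0       0      ┃....
 7        0       0       0      ┃....
 8        0       0       0      ┃....
 9        0       0       0      ┃....
10        0       0       0      ┃....
━━━━━━━━━━━━━━━━━━━━━━━━━━━━━━━━━┛....
              ┗━━━━━━━━━━━━━━━━━━━━━━━
                                      


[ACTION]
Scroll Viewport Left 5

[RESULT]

           ┏━━━━━━━━━━━━━━━━━━━━━━━━━━
           ┃ HexEditor                
┏━━━━━━━━━━━━━━━━━━━━━━━━━━━━━━━━━━┓──
┃ Spreadsheet                      ┃ d
┠──────────────────────────────────┨ 8
┃A1:                               ┃ 7
┃       A       B       C       D  ┃ a
┃----------------------------------┃ 2
┃  1      [0]       0       0 2659.┃━━
┃  2        0  443.21       0Test  ┃  
┃  3   235.46       0       0      ┃──
┃  4        0       0       0      ┃..
┃  5        0       0       0      ┃..
┃  6        0       0       0      ┃..
┃  7        0       0       0      ┃..
┃  8        0       0       0      ┃..
┃  9        0       0       0      ┃..
┃ 10        0       0       0      ┃..
┗━━━━━━━━━━━━━━━━━━━━━━━━━━━━━━━━━━┛..
                ┗━━━━━━━━━━━━━━━━━━━━━
                                      


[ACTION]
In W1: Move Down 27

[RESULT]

           ┏━━━━━━━━━━━━━━━━━━━━━━━━━━
           ┃ HexEditor                
┏━━━━━━━━━━━━━━━━━━━━━━━━━━━━━━━━━━┓──
┃ Spreadsheet                      ┃ d
┠──────────────────────────────────┨ 8
┃A1:                               ┃ 7
┃       A       B       C       D  ┃ a
┃----------------------------------┃ 2
┃  1      [0]       0       0 2659.┃━━
┃  2        0  443.21       0Test  ┃  
┃  3   235.46       0       0      ┃──
┃  4        0       0       0      ┃..
┃  5        0       0       0      ┃..
┃  6        0       0       0      ┃..
┃  7        0       0       0      ┃..
┃  8        0       0       0      ┃..
┃  9        0       0       0      ┃  
┃ 10        0       0       0      ┃  
┗━━━━━━━━━━━━━━━━━━━━━━━━━━━━━━━━━━┛  
                ┗━━━━━━━━━━━━━━━━━━━━━
                                      


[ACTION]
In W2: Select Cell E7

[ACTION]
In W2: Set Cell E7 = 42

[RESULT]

           ┏━━━━━━━━━━━━━━━━━━━━━━━━━━
           ┃ HexEditor                
┏━━━━━━━━━━━━━━━━━━━━━━━━━━━━━━━━━━┓──
┃ Spreadsheet                      ┃ d
┠──────────────────────────────────┨ 8
┃E7: 42                            ┃ 7
┃       A       B       C       D  ┃ a
┃----------------------------------┃ 2
┃  1        0       0       0 2659.┃━━
┃  2        0  443.21       0Test  ┃  
┃  3   235.46       0       0      ┃──
┃  4        0       0       0      ┃..
┃  5        0       0       0      ┃..
┃  6        0       0       0      ┃..
┃  7        0       0       0      ┃..
┃  8        0       0       0      ┃..
┃  9        0       0       0      ┃  
┃ 10        0       0       0      ┃  
┗━━━━━━━━━━━━━━━━━━━━━━━━━━━━━━━━━━┛  
                ┗━━━━━━━━━━━━━━━━━━━━━
                                      


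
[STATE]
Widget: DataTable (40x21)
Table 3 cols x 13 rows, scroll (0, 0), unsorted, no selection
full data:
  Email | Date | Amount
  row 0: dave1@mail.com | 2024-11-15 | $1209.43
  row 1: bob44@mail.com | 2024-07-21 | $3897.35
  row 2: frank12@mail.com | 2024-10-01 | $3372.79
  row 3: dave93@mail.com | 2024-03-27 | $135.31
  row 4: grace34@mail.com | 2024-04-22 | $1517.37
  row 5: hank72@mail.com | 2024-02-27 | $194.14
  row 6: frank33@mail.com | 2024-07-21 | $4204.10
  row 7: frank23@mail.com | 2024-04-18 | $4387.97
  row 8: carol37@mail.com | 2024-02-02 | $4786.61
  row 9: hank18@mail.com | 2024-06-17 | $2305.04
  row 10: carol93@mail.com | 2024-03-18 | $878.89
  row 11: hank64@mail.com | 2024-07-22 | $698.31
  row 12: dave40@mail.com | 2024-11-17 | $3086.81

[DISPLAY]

Email           │Date      │Amount      
────────────────┼──────────┼────────    
dave1@mail.com  │2024-11-15│$1209.43    
bob44@mail.com  │2024-07-21│$3897.35    
frank12@mail.com│2024-10-01│$3372.79    
dave93@mail.com │2024-03-27│$135.31     
grace34@mail.com│2024-04-22│$1517.37    
hank72@mail.com │2024-02-27│$194.14     
frank33@mail.com│2024-07-21│$4204.10    
frank23@mail.com│2024-04-18│$4387.97    
carol37@mail.com│2024-02-02│$4786.61    
hank18@mail.com │2024-06-17│$2305.04    
carol93@mail.com│2024-03-18│$878.89     
hank64@mail.com │2024-07-22│$698.31     
dave40@mail.com │2024-11-17│$3086.81    
                                        
                                        
                                        
                                        
                                        
                                        


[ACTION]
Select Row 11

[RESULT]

Email           │Date      │Amount      
────────────────┼──────────┼────────    
dave1@mail.com  │2024-11-15│$1209.43    
bob44@mail.com  │2024-07-21│$3897.35    
frank12@mail.com│2024-10-01│$3372.79    
dave93@mail.com │2024-03-27│$135.31     
grace34@mail.com│2024-04-22│$1517.37    
hank72@mail.com │2024-02-27│$194.14     
frank33@mail.com│2024-07-21│$4204.10    
frank23@mail.com│2024-04-18│$4387.97    
carol37@mail.com│2024-02-02│$4786.61    
hank18@mail.com │2024-06-17│$2305.04    
carol93@mail.com│2024-03-18│$878.89     
>ank64@mail.com │2024-07-22│$698.31     
dave40@mail.com │2024-11-17│$3086.81    
                                        
                                        
                                        
                                        
                                        
                                        


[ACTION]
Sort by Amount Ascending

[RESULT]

Email           │Date      │Amount ▲    
────────────────┼──────────┼────────    
dave93@mail.com │2024-03-27│$135.31     
hank72@mail.com │2024-02-27│$194.14     
hank64@mail.com │2024-07-22│$698.31     
carol93@mail.com│2024-03-18│$878.89     
dave1@mail.com  │2024-11-15│$1209.43    
grace34@mail.com│2024-04-22│$1517.37    
hank18@mail.com │2024-06-17│$2305.04    
dave40@mail.com │2024-11-17│$3086.81    
frank12@mail.com│2024-10-01│$3372.79    
bob44@mail.com  │2024-07-21│$3897.35    
frank33@mail.com│2024-07-21│$4204.10    
>rank23@mail.com│2024-04-18│$4387.97    
carol37@mail.com│2024-02-02│$4786.61    
                                        
                                        
                                        
                                        
                                        
                                        


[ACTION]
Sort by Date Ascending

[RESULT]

Email           │Date     ▲│Amount      
────────────────┼──────────┼────────    
carol37@mail.com│2024-02-02│$4786.61    
hank72@mail.com │2024-02-27│$194.14     
carol93@mail.com│2024-03-18│$878.89     
dave93@mail.com │2024-03-27│$135.31     
frank23@mail.com│2024-04-18│$4387.97    
grace34@mail.com│2024-04-22│$1517.37    
hank18@mail.com │2024-06-17│$2305.04    
bob44@mail.com  │2024-07-21│$3897.35    
frank33@mail.com│2024-07-21│$4204.10    
hank64@mail.com │2024-07-22│$698.31     
frank12@mail.com│2024-10-01│$3372.79    
>ave1@mail.com  │2024-11-15│$1209.43    
dave40@mail.com │2024-11-17│$3086.81    
                                        
                                        
                                        
                                        
                                        
                                        


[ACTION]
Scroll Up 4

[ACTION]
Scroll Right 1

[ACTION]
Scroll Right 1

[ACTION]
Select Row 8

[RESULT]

Email           │Date     ▲│Amount      
────────────────┼──────────┼────────    
carol37@mail.com│2024-02-02│$4786.61    
hank72@mail.com │2024-02-27│$194.14     
carol93@mail.com│2024-03-18│$878.89     
dave93@mail.com │2024-03-27│$135.31     
frank23@mail.com│2024-04-18│$4387.97    
grace34@mail.com│2024-04-22│$1517.37    
hank18@mail.com │2024-06-17│$2305.04    
bob44@mail.com  │2024-07-21│$3897.35    
>rank33@mail.com│2024-07-21│$4204.10    
hank64@mail.com │2024-07-22│$698.31     
frank12@mail.com│2024-10-01│$3372.79    
dave1@mail.com  │2024-11-15│$1209.43    
dave40@mail.com │2024-11-17│$3086.81    
                                        
                                        
                                        
                                        
                                        
                                        


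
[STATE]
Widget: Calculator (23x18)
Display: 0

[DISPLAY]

                      0
┌───┬───┬───┬───┐      
│ 7 │ 8 │ 9 │ ÷ │      
├───┼───┼───┼───┤      
│ 4 │ 5 │ 6 │ × │      
├───┼───┼───┼───┤      
│ 1 │ 2 │ 3 │ - │      
├───┼───┼───┼───┤      
│ 0 │ . │ = │ + │      
├───┼───┼───┼───┤      
│ C │ MC│ MR│ M+│      
└───┴───┴───┴───┘      
                       
                       
                       
                       
                       
                       


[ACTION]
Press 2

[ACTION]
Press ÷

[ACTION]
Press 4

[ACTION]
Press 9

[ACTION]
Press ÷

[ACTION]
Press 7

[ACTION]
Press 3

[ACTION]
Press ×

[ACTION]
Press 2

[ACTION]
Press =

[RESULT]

         0.001118255521
┌───┬───┬───┬───┐      
│ 7 │ 8 │ 9 │ ÷ │      
├───┼───┼───┼───┤      
│ 4 │ 5 │ 6 │ × │      
├───┼───┼───┼───┤      
│ 1 │ 2 │ 3 │ - │      
├───┼───┼───┼───┤      
│ 0 │ . │ = │ + │      
├───┼───┼───┼───┤      
│ C │ MC│ MR│ M+│      
└───┴───┴───┴───┘      
                       
                       
                       
                       
                       
                       


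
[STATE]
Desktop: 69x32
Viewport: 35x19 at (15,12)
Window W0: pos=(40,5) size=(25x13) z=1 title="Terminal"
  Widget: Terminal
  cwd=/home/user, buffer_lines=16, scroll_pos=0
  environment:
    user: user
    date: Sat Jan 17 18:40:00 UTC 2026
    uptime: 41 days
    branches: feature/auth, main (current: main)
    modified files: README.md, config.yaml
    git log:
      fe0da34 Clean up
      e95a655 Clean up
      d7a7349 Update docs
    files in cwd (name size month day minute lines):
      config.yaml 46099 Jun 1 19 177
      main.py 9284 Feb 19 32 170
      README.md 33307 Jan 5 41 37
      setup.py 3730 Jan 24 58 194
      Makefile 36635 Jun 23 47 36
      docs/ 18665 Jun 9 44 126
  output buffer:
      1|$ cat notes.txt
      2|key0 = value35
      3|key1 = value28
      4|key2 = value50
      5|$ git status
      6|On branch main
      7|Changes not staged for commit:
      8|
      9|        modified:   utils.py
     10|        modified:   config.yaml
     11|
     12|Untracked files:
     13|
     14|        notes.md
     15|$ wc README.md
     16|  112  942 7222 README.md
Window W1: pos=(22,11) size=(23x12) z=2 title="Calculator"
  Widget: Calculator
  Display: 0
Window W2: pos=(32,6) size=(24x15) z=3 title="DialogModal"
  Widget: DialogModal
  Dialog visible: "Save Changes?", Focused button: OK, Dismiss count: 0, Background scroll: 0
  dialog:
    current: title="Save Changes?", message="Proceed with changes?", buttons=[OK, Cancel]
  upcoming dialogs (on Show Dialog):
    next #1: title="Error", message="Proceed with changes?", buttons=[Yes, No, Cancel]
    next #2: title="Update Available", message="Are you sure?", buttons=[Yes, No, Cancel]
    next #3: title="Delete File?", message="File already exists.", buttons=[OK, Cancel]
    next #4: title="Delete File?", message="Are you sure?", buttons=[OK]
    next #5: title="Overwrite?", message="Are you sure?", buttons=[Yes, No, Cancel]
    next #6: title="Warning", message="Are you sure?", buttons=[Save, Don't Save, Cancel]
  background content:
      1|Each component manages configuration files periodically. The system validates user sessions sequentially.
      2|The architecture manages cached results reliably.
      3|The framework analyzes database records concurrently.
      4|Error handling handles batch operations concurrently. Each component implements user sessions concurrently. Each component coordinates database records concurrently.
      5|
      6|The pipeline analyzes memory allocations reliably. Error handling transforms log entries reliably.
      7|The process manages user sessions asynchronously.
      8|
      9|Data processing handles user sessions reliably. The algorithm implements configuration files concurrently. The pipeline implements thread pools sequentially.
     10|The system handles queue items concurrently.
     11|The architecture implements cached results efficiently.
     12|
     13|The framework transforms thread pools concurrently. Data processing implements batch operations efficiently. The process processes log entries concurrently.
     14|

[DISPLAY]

       ┃ Calculat┃Er┌──────────────
       ┠─────────┃  │ Save Changes?
       ┃         ┃Th│Proceed with c
       ┃┌───┬───┬┃Th│ [OK]  Cancel 
       ┃│ 7 │ 8 │┃  └──────────────
       ┃├───┼───┼┃Data processing h
       ┃│ 4 │ 5 │┃The system handle
       ┃├───┼───┼┃The architecture 
       ┃│ 1 │ 2 │┗━━━━━━━━━━━━━━━━━
       ┃└───┴───┴───┴───┘    ┃     
       ┗━━━━━━━━━━━━━━━━━━━━━┛     
                                   
                                   
                                   
                                   
                                   
                                   
                                   
                                   


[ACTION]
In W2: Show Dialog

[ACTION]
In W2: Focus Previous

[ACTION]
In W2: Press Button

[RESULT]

       ┃ Calculat┃Error handling ha
       ┠─────────┃                 
       ┃         ┃The pipeline anal
       ┃┌───┬───┬┃The process manag
       ┃│ 7 │ 8 │┃                 
       ┃├───┼───┼┃Data processing h
       ┃│ 4 │ 5 │┃The system handle
       ┃├───┼───┼┃The architecture 
       ┃│ 1 │ 2 │┗━━━━━━━━━━━━━━━━━
       ┃└───┴───┴───┴───┘    ┃     
       ┗━━━━━━━━━━━━━━━━━━━━━┛     
                                   
                                   
                                   
                                   
                                   
                                   
                                   
                                   
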